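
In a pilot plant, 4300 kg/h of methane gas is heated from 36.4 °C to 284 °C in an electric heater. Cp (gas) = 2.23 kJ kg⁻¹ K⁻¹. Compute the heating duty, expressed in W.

Q = ṁ·Cp·ΔT = 4300 × 2.23 × (284 − 36.4) = 2.3742e+06 kJ/h
Converting: 2.3742e+06 / 3600 s = 659.51 kW
Heating duty = 659510 W

Q = 660000 W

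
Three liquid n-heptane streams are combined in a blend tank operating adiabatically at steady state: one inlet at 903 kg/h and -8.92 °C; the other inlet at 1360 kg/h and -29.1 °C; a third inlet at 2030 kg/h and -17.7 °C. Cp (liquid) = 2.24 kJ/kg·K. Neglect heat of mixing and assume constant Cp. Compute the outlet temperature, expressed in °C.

T_out = -19.5 °C

No heat crosses the boundary, so H_out = H_in.
T_out = Σ ṁᵢCp,ᵢTᵢ / Σ ṁᵢCp,ᵢ
      = -187180 / 9616.3 = -19.465 °C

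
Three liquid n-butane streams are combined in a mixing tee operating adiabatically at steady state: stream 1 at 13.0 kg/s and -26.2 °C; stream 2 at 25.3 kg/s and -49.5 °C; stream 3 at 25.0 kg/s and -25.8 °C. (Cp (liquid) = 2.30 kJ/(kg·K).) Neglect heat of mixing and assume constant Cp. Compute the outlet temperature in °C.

No heat crosses the boundary, so H_out = H_in.
T_out = Σ ṁᵢCp,ᵢTᵢ / Σ ṁᵢCp,ᵢ
      = -5147.3 / 145.59 = -35.355 °C

T_out = -35.4 °C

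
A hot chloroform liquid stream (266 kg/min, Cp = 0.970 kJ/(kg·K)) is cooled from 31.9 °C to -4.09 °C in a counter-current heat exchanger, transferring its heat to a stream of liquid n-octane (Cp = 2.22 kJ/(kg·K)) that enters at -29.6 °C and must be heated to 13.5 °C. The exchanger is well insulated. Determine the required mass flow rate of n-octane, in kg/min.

ṁ_c = 97.1 kg/min

Heat released by hot stream: Q = 266 × 0.970 × (31.9 − -4.09) = 9286.1 kJ/min
Energy balance on cold side (adiabatic exchanger): Q = ṁ_c·Cp_c·(T_c,out − T_c,in)
ṁ_c = 9286.1 / [2.22 × (13.5 − -29.6)] = 97.052 kg/min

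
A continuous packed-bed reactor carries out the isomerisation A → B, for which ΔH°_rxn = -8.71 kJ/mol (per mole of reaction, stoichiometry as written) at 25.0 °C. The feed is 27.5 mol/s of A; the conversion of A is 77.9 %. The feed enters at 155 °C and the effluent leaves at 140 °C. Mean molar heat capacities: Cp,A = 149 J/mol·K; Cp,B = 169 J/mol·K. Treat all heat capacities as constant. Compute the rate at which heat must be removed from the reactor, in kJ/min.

Extent of reaction ξ = 0.779 × 27.5 = 21.422 mol/s
Reaction term: ξ·ΔH°_rxn = 21.422 × -8.71 = -186.59 kJ/s
Sensible, feed 155→25 °C: -532.67 kJ/s
Outlet flows (mol/s): A 6.0775, B 21.422
Sensible, products 25→140 °C: 520.48 kJ/s
Q = ΔH = -198.78 kJ/s = -198.78 kW
Heat removed = 11927 kJ/min

Q_out = 11900 kJ/min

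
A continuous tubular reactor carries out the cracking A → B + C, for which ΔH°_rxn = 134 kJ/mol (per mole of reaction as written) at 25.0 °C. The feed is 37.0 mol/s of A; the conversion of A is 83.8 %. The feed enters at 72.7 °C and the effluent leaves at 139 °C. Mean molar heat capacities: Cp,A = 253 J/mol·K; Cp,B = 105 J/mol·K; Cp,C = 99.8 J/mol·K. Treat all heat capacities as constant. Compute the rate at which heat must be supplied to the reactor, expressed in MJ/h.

Q_in = 16600 MJ/h

Extent of reaction ξ = 0.838 × 37.0 = 31.006 mol/s
Reaction term: ξ·ΔH°_rxn = 31.006 × 134 = 4154.8 kJ/s
Sensible, feed 72.7→25 °C: -446.52 kJ/s
Outlet flows (mol/s): A 5.994, B 31.006, C 31.006
Sensible, products 25→139 °C: 896.78 kJ/s
Q = ΔH = 4605.1 kJ/s = 4605.1 kW
Heat supplied = 16578 MJ/h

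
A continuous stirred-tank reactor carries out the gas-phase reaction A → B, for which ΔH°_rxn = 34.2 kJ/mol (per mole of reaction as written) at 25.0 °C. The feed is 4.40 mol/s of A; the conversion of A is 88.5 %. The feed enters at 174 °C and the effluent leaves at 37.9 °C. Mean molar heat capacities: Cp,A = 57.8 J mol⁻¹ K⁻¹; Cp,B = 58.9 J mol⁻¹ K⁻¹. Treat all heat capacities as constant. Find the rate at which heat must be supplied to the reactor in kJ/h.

Q_in = 355000 kJ/h

Extent of reaction ξ = 0.885 × 4.40 = 3.894 mol/s
Reaction term: ξ·ΔH°_rxn = 3.894 × 34.2 = 133.17 kJ/s
Sensible, feed 174→25 °C: -37.894 kJ/s
Outlet flows (mol/s): A 0.506, B 3.894
Sensible, products 25→37.9 °C: 3.336 kJ/s
Q = ΔH = 98.617 kJ/s = 98.617 kW
Heat supplied = 355020 kJ/h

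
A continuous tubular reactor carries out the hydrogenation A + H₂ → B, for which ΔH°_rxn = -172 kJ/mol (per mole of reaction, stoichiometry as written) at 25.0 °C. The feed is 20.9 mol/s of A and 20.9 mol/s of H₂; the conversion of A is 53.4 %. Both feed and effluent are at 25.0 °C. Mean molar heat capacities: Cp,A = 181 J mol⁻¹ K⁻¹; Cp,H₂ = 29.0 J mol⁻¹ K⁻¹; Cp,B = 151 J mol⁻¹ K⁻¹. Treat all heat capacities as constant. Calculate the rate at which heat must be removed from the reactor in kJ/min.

Extent of reaction ξ = 0.534 × 20.9 = 11.161 mol/s
Reaction term: ξ·ΔH°_rxn = 11.161 × -172 = -1919.6 kJ/s
Q = ΔH = -1919.6 kJ/s = -1919.6 kW
Heat removed = 115180 kJ/min

Q_out = 115000 kJ/min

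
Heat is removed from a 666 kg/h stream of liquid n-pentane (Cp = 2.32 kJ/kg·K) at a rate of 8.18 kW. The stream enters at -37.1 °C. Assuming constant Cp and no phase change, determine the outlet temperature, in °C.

Q = 8.18 kW = 29448 kJ/h
ΔT = Q/(ṁ·Cp) = 29448/(666×2.32) = 19.059 K
T_out = -37.1 − 19.059 = -56.159 °C

T_out = -56.2 °C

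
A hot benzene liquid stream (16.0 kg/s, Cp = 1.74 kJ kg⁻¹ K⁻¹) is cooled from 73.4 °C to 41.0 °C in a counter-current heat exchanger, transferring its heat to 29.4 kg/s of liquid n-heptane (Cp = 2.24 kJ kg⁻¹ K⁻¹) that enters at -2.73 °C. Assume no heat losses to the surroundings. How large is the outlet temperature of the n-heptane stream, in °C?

T_c,out = 11.0 °C

Heat released by hot stream: Q = 16.0 × 1.74 × (73.4 − 41.0) = 902.02 kJ/s
Energy balance on cold side (adiabatic exchanger): Q = ṁ_c·Cp_c·(T_c,out − T_c,in)
T_c,out = -2.73 + 902.02/(29.4 × 2.24) = 10.967 °C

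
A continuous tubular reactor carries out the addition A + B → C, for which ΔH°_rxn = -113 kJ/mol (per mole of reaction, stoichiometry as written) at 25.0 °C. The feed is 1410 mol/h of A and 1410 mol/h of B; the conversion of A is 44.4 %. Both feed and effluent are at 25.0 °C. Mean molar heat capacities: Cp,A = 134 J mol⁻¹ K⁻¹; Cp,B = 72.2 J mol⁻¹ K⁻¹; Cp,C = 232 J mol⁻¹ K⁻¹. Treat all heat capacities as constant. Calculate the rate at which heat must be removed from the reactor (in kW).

Q_out = 19.7 kW

Extent of reaction ξ = 0.444 × 1410 = 626.04 mol/h
Reaction term: ξ·ΔH°_rxn = 626.04 × -113 = -70743 kJ/h
Q = ΔH = -70743 kJ/h = -19.651 kW
Heat removed = 19.651 kW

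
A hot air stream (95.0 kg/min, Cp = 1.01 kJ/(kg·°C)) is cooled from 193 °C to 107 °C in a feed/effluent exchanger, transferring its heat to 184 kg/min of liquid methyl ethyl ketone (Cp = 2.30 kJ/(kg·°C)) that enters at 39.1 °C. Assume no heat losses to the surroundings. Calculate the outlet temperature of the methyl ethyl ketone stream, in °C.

T_c,out = 58.6 °C

Heat released by hot stream: Q = 95.0 × 1.01 × (193 − 107) = 8251.7 kJ/min
Energy balance on cold side (adiabatic exchanger): Q = ṁ_c·Cp_c·(T_c,out − T_c,in)
T_c,out = 39.1 + 8251.7/(184 × 2.30) = 58.598 °C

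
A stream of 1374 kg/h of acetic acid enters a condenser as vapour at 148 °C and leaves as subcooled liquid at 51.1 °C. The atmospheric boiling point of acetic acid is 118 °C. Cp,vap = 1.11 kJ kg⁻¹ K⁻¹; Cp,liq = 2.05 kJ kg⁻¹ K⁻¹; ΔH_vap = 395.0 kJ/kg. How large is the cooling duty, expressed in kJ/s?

vapour 148→118 °C: -33.3 kJ/kg
condensation at 118 °C: -395 kJ/kg
liquid 118→51.1 °C: -137.15 kJ/kg
Δh = -33.3 + -395 + -137.15 = -565.45 kJ/kg
Q = ṁ·Δh = 1374 kg/h × -565.45 kJ/kg = -776920 kJ/h
|Q| = 215.81 kW

Q_c = 216 kJ/s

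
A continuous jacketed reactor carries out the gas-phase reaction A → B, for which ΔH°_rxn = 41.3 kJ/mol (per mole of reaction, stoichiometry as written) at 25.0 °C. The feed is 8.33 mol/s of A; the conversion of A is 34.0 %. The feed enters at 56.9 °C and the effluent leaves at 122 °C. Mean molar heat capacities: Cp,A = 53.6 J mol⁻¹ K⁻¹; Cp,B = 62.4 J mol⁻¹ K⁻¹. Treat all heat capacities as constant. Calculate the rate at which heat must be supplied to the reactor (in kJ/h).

Q_in = 534000 kJ/h

Extent of reaction ξ = 0.340 × 8.33 = 2.8322 mol/s
Reaction term: ξ·ΔH°_rxn = 2.8322 × 41.3 = 116.97 kJ/s
Sensible, feed 56.9→25 °C: -14.243 kJ/s
Outlet flows (mol/s): A 5.4978, B 2.8322
Sensible, products 25→122 °C: 45.727 kJ/s
Q = ΔH = 148.45 kJ/s = 148.45 kW
Heat supplied = 534430 kJ/h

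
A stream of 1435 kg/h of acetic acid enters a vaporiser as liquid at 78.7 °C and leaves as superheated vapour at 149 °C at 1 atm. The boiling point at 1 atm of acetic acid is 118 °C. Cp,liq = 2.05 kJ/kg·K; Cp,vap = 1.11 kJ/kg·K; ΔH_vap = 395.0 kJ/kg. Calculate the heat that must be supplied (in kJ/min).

liquid 78.7→118 °C: 80.565 kJ/kg
vaporisation at 118 °C: 395 kJ/kg
vapour 118→149 °C: 34.41 kJ/kg
Δh = 80.565 + 395 + 34.41 = 509.97 kJ/kg
Q = ṁ·Δh = 1435 kg/h × 509.97 kJ/kg = 731810 kJ/h
|Q| = 203.28 kW = 12197 kJ/min

Q = 12200 kJ/min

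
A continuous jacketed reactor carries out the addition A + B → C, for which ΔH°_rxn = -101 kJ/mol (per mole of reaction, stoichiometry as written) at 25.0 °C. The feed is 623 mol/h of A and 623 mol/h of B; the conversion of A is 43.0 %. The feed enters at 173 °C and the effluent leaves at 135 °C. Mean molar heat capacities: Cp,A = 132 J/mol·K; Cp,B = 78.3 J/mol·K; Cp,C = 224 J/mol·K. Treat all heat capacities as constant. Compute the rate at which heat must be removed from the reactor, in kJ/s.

Q_out = 8.79 kJ/s

Extent of reaction ξ = 0.430 × 623 = 267.89 mol/h
Reaction term: ξ·ΔH°_rxn = 267.89 × -101 = -27057 kJ/h
Sensible, feed 173→25 °C: -19391 kJ/h
Outlet flows (mol/h): A 355.11, B 355.11, C 267.89
Sensible, products 25→135 °C: 14816 kJ/h
Q = ΔH = -31632 kJ/h = -8.7866 kW
Heat removed = 8.7866 kJ/s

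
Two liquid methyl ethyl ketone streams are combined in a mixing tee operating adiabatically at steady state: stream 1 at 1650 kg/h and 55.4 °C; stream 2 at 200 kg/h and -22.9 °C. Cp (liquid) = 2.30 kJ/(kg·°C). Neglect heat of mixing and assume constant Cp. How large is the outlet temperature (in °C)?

Energy balance with Q = 0: Σ ṁᵢCp,ᵢ(T_out − Tᵢ) = 0
Σ ṁᵢCp,ᵢTᵢ = 1650×2.30×55.4 + 200×2.30×-22.9 = 199710
Σ ṁᵢCp,ᵢ = 1650×2.30 + 200×2.30 = 4255
T_out = 199710 / 4255 = 46.935 °C

T_out = 46.9 °C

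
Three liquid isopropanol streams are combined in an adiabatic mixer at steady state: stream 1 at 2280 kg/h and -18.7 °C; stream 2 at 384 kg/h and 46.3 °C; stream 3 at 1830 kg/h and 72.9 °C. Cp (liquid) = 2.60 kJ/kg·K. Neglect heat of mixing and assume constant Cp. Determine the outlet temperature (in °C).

T_out = 24.2 °C

Energy balance with Q = 0: Σ ṁᵢCp,ᵢ(T_out − Tᵢ) = 0
Σ ṁᵢCp,ᵢTᵢ = 2280×2.60×-18.7 + 384×2.60×46.3 + 1830×2.60×72.9 = 282230
Σ ṁᵢCp,ᵢ = 2280×2.60 + 384×2.60 + 1830×2.60 = 11684
T_out = 282230 / 11684 = 24.154 °C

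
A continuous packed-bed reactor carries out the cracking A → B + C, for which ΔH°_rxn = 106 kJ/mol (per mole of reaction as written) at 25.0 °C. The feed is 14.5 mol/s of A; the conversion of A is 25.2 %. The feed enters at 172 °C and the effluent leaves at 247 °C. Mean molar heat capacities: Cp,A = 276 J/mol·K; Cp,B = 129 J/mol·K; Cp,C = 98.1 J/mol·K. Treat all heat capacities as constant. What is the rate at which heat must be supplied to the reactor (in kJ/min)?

Extent of reaction ξ = 0.252 × 14.5 = 3.654 mol/s
Reaction term: ξ·ΔH°_rxn = 3.654 × 106 = 387.32 kJ/s
Sensible, feed 172→25 °C: -588.29 kJ/s
Outlet flows (mol/s): A 10.846, B 3.654, C 3.654
Sensible, products 25→247 °C: 848.78 kJ/s
Q = ΔH = 647.81 kJ/s = 647.81 kW
Heat supplied = 38868 kJ/min

Q_in = 38900 kJ/min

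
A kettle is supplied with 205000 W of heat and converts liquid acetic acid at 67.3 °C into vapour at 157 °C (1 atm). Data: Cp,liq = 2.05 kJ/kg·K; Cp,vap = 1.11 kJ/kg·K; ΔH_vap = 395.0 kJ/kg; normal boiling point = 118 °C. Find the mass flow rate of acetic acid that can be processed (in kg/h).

Δh = 2.05×(118−67.3) + 395.0 + 1.11×(157−118) = 542.23 kJ/kg
Q = 205000 W = 205 kJ/s = 738000 kJ/h
ṁ = Q/Δh = 738000 / 542.23 = 1361.1 kg/h

ṁ = 1360 kg/h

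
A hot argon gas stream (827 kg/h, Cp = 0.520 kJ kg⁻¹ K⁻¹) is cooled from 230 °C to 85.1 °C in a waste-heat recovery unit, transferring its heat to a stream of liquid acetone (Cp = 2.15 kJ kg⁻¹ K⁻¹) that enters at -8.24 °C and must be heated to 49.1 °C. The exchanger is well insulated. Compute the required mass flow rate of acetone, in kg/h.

Heat released by hot stream: Q = 827 × 0.520 × (230 − 85.1) = 62313 kJ/h
Energy balance on cold side (adiabatic exchanger): Q = ṁ_c·Cp_c·(T_c,out − T_c,in)
ṁ_c = 62313 / [2.15 × (49.1 − -8.24)] = 505.45 kg/h

ṁ_c = 505 kg/h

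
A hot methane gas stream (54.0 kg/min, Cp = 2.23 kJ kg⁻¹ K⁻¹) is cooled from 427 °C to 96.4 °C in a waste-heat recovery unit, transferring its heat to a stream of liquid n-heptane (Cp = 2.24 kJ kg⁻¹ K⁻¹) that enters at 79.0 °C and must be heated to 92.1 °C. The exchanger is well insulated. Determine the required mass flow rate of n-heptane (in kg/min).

Heat released by hot stream: Q = 54.0 × 2.23 × (427 − 96.4) = 39811 kJ/min
Energy balance on cold side (adiabatic exchanger): Q = ṁ_c·Cp_c·(T_c,out − T_c,in)
ṁ_c = 39811 / [2.24 × (92.1 − 79.0)] = 1356.7 kg/min

ṁ_c = 1360 kg/min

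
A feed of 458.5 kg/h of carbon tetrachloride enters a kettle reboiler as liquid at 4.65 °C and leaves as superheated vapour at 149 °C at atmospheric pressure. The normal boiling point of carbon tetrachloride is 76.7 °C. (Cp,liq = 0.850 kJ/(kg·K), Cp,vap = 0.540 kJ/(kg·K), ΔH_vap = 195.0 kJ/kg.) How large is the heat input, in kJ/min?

Q = 2260 kJ/min

liquid 4.65→76.7 °C: 61.242 kJ/kg
vaporisation at 76.7 °C: 195 kJ/kg
vapour 76.7→149 °C: 39.042 kJ/kg
Δh = 61.242 + 195 + 39.042 = 295.28 kJ/kg
Q = ṁ·Δh = 458.5 kg/h × 295.28 kJ/kg = 135390 kJ/h
|Q| = 37.608 kW = 2256.5 kJ/min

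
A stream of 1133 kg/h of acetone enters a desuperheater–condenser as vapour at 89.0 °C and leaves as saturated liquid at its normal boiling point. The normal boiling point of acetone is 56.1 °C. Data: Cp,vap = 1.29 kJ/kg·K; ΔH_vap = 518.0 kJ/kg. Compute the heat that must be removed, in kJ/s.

Q_c = 176 kJ/s

vapour 89.0→56.1 °C: -42.441 kJ/kg
condensation at 56.1 °C: -518 kJ/kg
Δh = -42.441 + -518 = -560.44 kJ/kg
Q = ṁ·Δh = 1133 kg/h × -560.44 kJ/kg = -634980 kJ/h
|Q| = 176.38 kW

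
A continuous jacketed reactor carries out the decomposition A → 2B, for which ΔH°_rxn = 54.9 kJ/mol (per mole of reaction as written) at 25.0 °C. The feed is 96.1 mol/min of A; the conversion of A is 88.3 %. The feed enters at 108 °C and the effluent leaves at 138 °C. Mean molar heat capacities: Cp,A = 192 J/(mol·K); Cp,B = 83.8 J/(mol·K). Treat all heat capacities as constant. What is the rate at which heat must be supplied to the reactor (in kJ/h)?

Extent of reaction ξ = 0.883 × 96.1 = 84.856 mol/min
Reaction term: ξ·ΔH°_rxn = 84.856 × 54.9 = 4658.6 kJ/min
Sensible, feed 108→25 °C: -1531.4 kJ/min
Outlet flows (mol/min): A 11.244, B 169.71
Sensible, products 25→138 °C: 1851 kJ/min
Q = ΔH = 4978.2 kJ/min = 82.97 kW
Heat supplied = 298690 kJ/h

Q_in = 299000 kJ/h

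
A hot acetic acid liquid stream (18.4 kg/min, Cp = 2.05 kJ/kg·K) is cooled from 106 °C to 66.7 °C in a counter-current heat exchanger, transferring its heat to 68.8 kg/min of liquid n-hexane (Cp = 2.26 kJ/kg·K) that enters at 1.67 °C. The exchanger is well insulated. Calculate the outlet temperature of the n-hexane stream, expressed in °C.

Heat released by hot stream: Q = 18.4 × 2.05 × (106 − 66.7) = 1482.4 kJ/min
Energy balance on cold side (adiabatic exchanger): Q = ṁ_c·Cp_c·(T_c,out − T_c,in)
T_c,out = 1.67 + 1482.4/(68.8 × 2.26) = 11.204 °C

T_c,out = 11.2 °C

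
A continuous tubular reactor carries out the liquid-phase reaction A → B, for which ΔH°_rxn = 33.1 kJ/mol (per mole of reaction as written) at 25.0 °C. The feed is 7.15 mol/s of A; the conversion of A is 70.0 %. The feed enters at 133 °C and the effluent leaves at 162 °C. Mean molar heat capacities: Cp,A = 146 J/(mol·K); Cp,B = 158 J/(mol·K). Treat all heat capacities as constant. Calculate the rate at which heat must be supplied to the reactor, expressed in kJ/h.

Extent of reaction ξ = 0.700 × 7.15 = 5.005 mol/s
Reaction term: ξ·ΔH°_rxn = 5.005 × 33.1 = 165.67 kJ/s
Sensible, feed 133→25 °C: -112.74 kJ/s
Outlet flows (mol/s): A 2.145, B 5.005
Sensible, products 25→162 °C: 151.24 kJ/s
Q = ΔH = 204.17 kJ/s = 204.17 kW
Heat supplied = 735000 kJ/h

Q_in = 735000 kJ/h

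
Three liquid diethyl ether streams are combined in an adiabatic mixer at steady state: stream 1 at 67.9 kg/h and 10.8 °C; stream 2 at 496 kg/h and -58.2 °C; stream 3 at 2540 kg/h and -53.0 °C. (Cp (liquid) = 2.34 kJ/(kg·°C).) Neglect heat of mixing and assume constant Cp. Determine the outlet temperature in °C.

Adiabatic, steady state ⇒ Σ ṁᵢCp,ᵢ(T_out − Tᵢ) = 0
T_out = Σ ṁᵢCp,ᵢTᵢ / Σ ṁᵢCp,ᵢ
      = -380840 / 7263.1 = -52.435 °C

T_out = -52.4 °C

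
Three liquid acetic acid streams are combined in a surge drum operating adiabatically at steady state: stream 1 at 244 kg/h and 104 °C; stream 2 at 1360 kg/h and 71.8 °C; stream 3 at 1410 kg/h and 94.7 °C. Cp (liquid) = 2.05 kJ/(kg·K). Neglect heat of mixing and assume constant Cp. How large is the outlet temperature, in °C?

Adiabatic, steady state ⇒ Σ ṁᵢCp,ᵢ(T_out − Tᵢ) = 0
Σ ṁᵢCp,ᵢTᵢ = 244×2.05×104 + 1360×2.05×71.8 + 1410×2.05×94.7 = 525930
Σ ṁᵢCp,ᵢ = 244×2.05 + 1360×2.05 + 1410×2.05 = 6178.7
T_out = 525930 / 6178.7 = 85.12 °C

T_out = 85.1 °C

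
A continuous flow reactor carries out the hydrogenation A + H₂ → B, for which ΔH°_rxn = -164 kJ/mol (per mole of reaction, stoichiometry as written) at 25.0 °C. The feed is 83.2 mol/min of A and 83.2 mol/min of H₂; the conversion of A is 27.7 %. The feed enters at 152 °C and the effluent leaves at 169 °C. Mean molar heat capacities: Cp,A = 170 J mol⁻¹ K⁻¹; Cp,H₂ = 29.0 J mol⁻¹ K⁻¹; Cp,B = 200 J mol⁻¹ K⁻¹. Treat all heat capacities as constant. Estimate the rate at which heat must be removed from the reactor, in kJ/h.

Extent of reaction ξ = 0.277 × 83.2 = 23.046 mol/min
Reaction term: ξ·ΔH°_rxn = 23.046 × -164 = -3779.6 kJ/min
Sensible, feed 152→25 °C: -2102.7 kJ/min
Outlet flows (mol/min): A 60.154, H₂ 60.154, B 23.046
Sensible, products 25→169 °C: 2387.5 kJ/min
Q = ΔH = -3494.8 kJ/min = -58.247 kW
Heat removed = 209690 kJ/h

Q_out = 210000 kJ/h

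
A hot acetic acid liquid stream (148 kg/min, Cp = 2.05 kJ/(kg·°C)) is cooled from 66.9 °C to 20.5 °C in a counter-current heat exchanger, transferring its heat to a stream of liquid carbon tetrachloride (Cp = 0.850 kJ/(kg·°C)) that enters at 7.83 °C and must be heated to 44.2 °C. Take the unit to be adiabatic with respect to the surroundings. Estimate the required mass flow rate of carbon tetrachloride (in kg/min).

ṁ_c = 455 kg/min

Heat released by hot stream: Q = 148 × 2.05 × (66.9 − 20.5) = 14078 kJ/min
Energy balance on cold side (adiabatic exchanger): Q = ṁ_c·Cp_c·(T_c,out − T_c,in)
ṁ_c = 14078 / [0.850 × (44.2 − 7.83)] = 455.38 kg/min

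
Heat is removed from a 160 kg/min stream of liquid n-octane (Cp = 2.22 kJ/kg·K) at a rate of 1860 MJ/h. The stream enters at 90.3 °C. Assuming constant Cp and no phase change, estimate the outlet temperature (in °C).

Q = 1860 MJ/h = 31000 kJ/min
ΔT = Q/(ṁ·Cp) = 31000/(160×2.22) = 87.275 K
T_out = 90.3 − 87.275 = 3.0252 °C

T_out = 3.03 °C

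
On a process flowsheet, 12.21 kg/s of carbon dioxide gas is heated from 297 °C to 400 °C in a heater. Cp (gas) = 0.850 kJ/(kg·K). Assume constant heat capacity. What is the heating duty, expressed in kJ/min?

Q = 64100 kJ/min

Q = ṁ·Cp·ΔT = 12.21 × 0.850 × (400 − 297) = 1069 kJ/s
Heating duty = 64139 kJ/min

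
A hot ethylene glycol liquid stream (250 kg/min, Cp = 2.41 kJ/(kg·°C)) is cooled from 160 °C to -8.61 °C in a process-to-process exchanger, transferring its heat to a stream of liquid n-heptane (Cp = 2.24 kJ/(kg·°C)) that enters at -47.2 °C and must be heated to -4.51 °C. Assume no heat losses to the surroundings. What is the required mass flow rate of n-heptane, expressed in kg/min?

ṁ_c = 1060 kg/min

Heat released by hot stream: Q = 250 × 2.41 × (160 − -8.61) = 101590 kJ/min
Energy balance on cold side (adiabatic exchanger): Q = ṁ_c·Cp_c·(T_c,out − T_c,in)
ṁ_c = 101590 / [2.24 × (-4.51 − -47.2)] = 1062.3 kg/min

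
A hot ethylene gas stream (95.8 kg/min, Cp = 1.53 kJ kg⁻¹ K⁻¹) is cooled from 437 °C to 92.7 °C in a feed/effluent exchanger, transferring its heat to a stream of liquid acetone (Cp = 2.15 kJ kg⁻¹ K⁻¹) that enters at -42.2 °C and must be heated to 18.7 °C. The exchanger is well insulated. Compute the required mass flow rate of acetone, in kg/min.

ṁ_c = 385 kg/min

Heat released by hot stream: Q = 95.8 × 1.53 × (437 − 92.7) = 50465 kJ/min
Energy balance on cold side (adiabatic exchanger): Q = ṁ_c·Cp_c·(T_c,out − T_c,in)
ṁ_c = 50465 / [2.15 × (18.7 − -42.2)] = 385.42 kg/min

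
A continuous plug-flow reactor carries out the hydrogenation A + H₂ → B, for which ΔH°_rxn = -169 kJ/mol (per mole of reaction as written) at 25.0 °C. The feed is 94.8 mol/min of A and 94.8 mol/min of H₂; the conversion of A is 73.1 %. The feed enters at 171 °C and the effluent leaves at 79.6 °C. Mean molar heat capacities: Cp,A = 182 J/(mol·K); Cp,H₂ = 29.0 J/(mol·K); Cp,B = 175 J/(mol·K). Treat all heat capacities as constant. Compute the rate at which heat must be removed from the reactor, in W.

Q_out = 228000 W

Extent of reaction ξ = 0.731 × 94.8 = 69.299 mol/min
Reaction term: ξ·ΔH°_rxn = 69.299 × -169 = -11711 kJ/min
Sensible, feed 171→25 °C: -2920.4 kJ/min
Outlet flows (mol/min): A 25.501, H₂ 25.501, B 69.299
Sensible, products 25→79.6 °C: 955.94 kJ/min
Q = ΔH = -13676 kJ/min = -227.93 kW
Heat removed = 227930 W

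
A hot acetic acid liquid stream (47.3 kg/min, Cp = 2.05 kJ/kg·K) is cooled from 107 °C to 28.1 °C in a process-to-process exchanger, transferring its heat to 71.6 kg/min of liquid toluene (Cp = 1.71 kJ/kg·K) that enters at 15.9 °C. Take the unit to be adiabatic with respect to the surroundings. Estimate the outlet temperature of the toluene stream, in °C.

T_c,out = 78.4 °C

Heat released by hot stream: Q = 47.3 × 2.05 × (107 − 28.1) = 7650.5 kJ/min
Energy balance on cold side (adiabatic exchanger): Q = ṁ_c·Cp_c·(T_c,out − T_c,in)
T_c,out = 15.9 + 7650.5/(71.6 × 1.71) = 78.386 °C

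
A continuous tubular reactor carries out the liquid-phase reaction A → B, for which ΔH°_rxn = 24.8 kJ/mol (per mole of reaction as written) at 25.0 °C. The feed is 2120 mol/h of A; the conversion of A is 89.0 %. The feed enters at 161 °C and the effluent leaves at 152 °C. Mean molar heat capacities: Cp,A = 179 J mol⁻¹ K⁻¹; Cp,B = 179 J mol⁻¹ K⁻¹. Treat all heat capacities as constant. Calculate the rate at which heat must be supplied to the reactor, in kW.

Extent of reaction ξ = 0.890 × 2120 = 1886.8 mol/h
Reaction term: ξ·ΔH°_rxn = 1886.8 × 24.8 = 46793 kJ/h
Sensible, feed 161→25 °C: -51609 kJ/h
Outlet flows (mol/h): A 233.2, B 1886.8
Sensible, products 25→152 °C: 48194 kJ/h
Q = ΔH = 43377 kJ/h = 12.049 kW
Heat supplied = 12.049 kW

Q_in = 12.0 kW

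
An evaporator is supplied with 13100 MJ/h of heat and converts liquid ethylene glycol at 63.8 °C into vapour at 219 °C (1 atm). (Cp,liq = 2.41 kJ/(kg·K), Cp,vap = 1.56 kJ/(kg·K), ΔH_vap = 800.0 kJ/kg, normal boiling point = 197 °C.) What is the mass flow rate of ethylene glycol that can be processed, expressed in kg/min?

ṁ = 189 kg/min

Δh = 2.41×(197−63.8) + 800.0 + 1.56×(219−197) = 1155.3 kJ/kg
Q = 13100 MJ/h = 3638.9 kJ/s = 218330 kJ/min
ṁ = Q/Δh = 218330 / 1155.3 = 188.98 kg/min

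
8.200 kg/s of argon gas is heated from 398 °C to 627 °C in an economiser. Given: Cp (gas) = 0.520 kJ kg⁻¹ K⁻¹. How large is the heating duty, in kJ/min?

Q = ṁ·Cp·ΔT = 8.200 × 0.520 × (627 − 398) = 976.46 kJ/s
Heating duty = 58587 kJ/min

Q = 58600 kJ/min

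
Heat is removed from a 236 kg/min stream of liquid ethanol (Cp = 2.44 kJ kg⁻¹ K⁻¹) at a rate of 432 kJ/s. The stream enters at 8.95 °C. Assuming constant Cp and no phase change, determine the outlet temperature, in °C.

Q = 432 kJ/s = 25920 kJ/min
ΔT = Q/(ṁ·Cp) = 25920/(236×2.44) = 45.013 K
T_out = 8.95 − 45.013 = -36.063 °C

T_out = -36.1 °C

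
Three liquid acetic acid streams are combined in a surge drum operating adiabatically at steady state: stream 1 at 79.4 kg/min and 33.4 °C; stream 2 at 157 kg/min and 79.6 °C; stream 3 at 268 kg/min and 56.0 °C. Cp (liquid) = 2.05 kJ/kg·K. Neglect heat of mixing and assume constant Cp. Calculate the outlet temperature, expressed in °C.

T_out = 59.8 °C

No heat crosses the boundary, so H_out = H_in.
Σ ṁᵢCp,ᵢTᵢ = 79.4×2.05×33.4 + 157×2.05×79.6 + 268×2.05×56.0 = 61822
Σ ṁᵢCp,ᵢ = 79.4×2.05 + 157×2.05 + 268×2.05 = 1034
T_out = 61822 / 1034 = 59.788 °C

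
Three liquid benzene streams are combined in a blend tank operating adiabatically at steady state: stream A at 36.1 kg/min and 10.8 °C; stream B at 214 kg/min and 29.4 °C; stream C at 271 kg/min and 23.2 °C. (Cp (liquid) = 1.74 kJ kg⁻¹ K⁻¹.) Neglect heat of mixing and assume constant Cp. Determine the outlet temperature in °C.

Adiabatic, steady state ⇒ Σ ṁᵢCp,ᵢ(T_out − Tᵢ) = 0
T_out = Σ ṁᵢCp,ᵢTᵢ / Σ ṁᵢCp,ᵢ
      = 22566 / 906.71 = 24.887 °C

T_out = 24.9 °C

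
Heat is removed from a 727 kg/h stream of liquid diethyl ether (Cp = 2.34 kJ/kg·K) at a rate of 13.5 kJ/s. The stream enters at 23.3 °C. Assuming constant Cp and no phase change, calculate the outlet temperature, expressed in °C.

Q = 13.5 kJ/s = 48600 kJ/h
ΔT = Q/(ṁ·Cp) = 48600/(727×2.34) = 28.568 K
T_out = 23.3 − 28.568 = -5.2684 °C

T_out = -5.27 °C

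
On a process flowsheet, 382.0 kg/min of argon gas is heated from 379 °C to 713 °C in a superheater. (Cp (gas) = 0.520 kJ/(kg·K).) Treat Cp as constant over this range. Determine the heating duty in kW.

Q = 1110 kW

Q = ṁ·Cp·ΔT = 382.0 × 0.520 × (713 − 379) = 66346 kJ/min
Converting: 66346 / 60 s = 1105.8 kW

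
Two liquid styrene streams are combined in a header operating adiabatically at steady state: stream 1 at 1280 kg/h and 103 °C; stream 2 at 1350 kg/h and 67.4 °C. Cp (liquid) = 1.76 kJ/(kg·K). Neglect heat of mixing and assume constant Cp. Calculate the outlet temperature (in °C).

Energy balance with Q = 0: Σ ṁᵢCp,ᵢ(T_out − Tᵢ) = 0
Σ ṁᵢCp,ᵢTᵢ = 1280×1.76×103 + 1350×1.76×67.4 = 392180
Σ ṁᵢCp,ᵢ = 1280×1.76 + 1350×1.76 = 4628.8
T_out = 392180 / 4628.8 = 84.726 °C

T_out = 84.7 °C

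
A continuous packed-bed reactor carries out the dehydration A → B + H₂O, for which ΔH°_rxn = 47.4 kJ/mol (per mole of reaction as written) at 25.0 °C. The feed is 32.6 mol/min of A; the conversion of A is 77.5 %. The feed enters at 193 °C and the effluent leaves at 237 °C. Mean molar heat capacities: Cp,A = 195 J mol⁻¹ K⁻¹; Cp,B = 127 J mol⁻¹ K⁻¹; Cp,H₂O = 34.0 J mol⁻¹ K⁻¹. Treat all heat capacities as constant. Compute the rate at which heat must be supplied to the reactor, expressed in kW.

Q_in = 21.6 kW

Extent of reaction ξ = 0.775 × 32.6 = 25.265 mol/min
Reaction term: ξ·ΔH°_rxn = 25.265 × 47.4 = 1197.6 kJ/min
Sensible, feed 193→25 °C: -1068 kJ/min
Outlet flows (mol/min): A 7.335, B 25.265, H₂O 25.265
Sensible, products 25→237 °C: 1165.6 kJ/min
Q = ΔH = 1295.2 kJ/min = 21.586 kW
Heat supplied = 21.586 kW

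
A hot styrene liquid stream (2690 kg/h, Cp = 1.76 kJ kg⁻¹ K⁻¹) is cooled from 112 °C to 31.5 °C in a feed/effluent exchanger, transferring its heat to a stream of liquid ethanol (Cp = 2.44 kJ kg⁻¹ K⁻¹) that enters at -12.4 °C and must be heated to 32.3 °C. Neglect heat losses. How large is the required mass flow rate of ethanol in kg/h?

Heat released by hot stream: Q = 2690 × 1.76 × (112 − 31.5) = 381120 kJ/h
Energy balance on cold side (adiabatic exchanger): Q = ṁ_c·Cp_c·(T_c,out − T_c,in)
ṁ_c = 381120 / [2.44 × (32.3 − -12.4)] = 3494.3 kg/h

ṁ_c = 3490 kg/h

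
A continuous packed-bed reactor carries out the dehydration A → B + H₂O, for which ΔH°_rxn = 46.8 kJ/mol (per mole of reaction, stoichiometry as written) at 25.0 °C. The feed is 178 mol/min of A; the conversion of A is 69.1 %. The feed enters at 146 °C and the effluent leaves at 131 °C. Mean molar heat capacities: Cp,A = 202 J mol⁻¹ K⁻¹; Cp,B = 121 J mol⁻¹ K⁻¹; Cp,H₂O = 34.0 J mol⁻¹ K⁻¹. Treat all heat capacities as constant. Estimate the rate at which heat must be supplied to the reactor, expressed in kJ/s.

Extent of reaction ξ = 0.691 × 178 = 123 mol/min
Reaction term: ξ·ΔH°_rxn = 123 × 46.8 = 5756.3 kJ/min
Sensible, feed 146→25 °C: -4350.7 kJ/min
Outlet flows (mol/min): A 55.002, B 123, H₂O 123
Sensible, products 25→131 °C: 3198.6 kJ/min
Q = ΔH = 4604.2 kJ/min = 76.737 kW
Heat supplied = 76.737 kJ/s

Q_in = 76.7 kJ/s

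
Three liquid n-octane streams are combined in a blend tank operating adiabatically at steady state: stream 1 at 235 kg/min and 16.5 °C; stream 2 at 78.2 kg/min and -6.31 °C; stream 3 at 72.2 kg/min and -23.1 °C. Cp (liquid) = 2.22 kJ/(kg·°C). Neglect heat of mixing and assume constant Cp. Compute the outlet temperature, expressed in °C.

T_out = 4.45 °C

Energy balance with Q = 0: Σ ṁᵢCp,ᵢ(T_out − Tᵢ) = 0
Σ ṁᵢCp,ᵢTᵢ = 235×2.22×16.5 + 78.2×2.22×-6.31 + 72.2×2.22×-23.1 = 3810
Σ ṁᵢCp,ᵢ = 235×2.22 + 78.2×2.22 + 72.2×2.22 = 855.59
T_out = 3810 / 855.59 = 4.4531 °C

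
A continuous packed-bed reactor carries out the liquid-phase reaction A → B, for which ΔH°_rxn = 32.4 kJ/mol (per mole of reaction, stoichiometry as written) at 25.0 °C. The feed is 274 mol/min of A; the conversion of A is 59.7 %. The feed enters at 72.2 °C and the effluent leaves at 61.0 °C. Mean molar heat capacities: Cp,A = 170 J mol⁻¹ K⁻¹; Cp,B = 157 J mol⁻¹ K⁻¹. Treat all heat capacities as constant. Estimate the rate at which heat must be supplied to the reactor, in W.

Extent of reaction ξ = 0.597 × 274 = 163.58 mol/min
Reaction term: ξ·ΔH°_rxn = 163.58 × 32.4 = 5299.9 kJ/min
Sensible, feed 72.2→25 °C: -2198.6 kJ/min
Outlet flows (mol/min): A 110.42, B 163.58
Sensible, products 25→61.0 °C: 1600.3 kJ/min
Q = ΔH = 4701.7 kJ/min = 78.361 kW
Heat supplied = 78361 W

Q_in = 78400 W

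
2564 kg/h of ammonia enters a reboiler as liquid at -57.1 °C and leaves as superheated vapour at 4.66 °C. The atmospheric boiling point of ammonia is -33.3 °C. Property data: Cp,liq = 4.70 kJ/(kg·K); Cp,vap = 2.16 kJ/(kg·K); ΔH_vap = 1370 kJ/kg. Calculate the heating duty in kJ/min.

Q = 66800 kJ/min

liquid -57.1→-33.3 °C: 111.86 kJ/kg
vaporisation at -33.3 °C: 1370 kJ/kg
vapour -33.3→4.66 °C: 81.994 kJ/kg
Δh = 111.86 + 1370 + 81.994 = 1563.9 kJ/kg
Q = ṁ·Δh = 2564 kg/h × 1563.9 kJ/kg = 4.0097e+06 kJ/h
|Q| = 1113.8 kW = 66829 kJ/min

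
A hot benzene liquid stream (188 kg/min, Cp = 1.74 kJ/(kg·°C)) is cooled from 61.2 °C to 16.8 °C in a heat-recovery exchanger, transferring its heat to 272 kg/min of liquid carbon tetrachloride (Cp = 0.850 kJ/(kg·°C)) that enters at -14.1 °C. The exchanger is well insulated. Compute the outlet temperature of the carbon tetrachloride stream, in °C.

Heat released by hot stream: Q = 188 × 1.74 × (61.2 − 16.8) = 14524 kJ/min
Energy balance on cold side (adiabatic exchanger): Q = ṁ_c·Cp_c·(T_c,out − T_c,in)
T_c,out = -14.1 + 14524/(272 × 0.850) = 48.721 °C

T_c,out = 48.7 °C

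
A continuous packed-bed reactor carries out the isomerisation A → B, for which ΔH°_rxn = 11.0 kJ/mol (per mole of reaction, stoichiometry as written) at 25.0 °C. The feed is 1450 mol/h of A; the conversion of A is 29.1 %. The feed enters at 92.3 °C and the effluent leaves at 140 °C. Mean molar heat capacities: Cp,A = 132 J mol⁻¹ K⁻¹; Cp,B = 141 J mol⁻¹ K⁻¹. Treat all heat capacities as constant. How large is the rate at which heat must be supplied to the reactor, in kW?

Extent of reaction ξ = 0.291 × 1450 = 421.95 mol/h
Reaction term: ξ·ΔH°_rxn = 421.95 × 11.0 = 4641.4 kJ/h
Sensible, feed 92.3→25 °C: -12881 kJ/h
Outlet flows (mol/h): A 1028, B 421.95
Sensible, products 25→140 °C: 22448 kJ/h
Q = ΔH = 14208 kJ/h = 3.9467 kW
Heat supplied = 3.9467 kW

Q_in = 3.95 kW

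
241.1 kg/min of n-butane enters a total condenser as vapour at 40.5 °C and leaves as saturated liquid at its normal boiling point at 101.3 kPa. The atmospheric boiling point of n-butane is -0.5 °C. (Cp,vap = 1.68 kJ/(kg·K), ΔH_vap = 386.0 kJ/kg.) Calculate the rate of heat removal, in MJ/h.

Q_c = 6580 MJ/h

vapour 40.5→-0.5 °C: -68.88 kJ/kg
condensation at -0.5 °C: -386 kJ/kg
Δh = -68.88 + -386 = -454.88 kJ/kg
Q = ṁ·Δh = 241.1 kg/min × -454.88 kJ/kg = -109670 kJ/min
|Q| = 1827.9 kW = 6580.3 MJ/h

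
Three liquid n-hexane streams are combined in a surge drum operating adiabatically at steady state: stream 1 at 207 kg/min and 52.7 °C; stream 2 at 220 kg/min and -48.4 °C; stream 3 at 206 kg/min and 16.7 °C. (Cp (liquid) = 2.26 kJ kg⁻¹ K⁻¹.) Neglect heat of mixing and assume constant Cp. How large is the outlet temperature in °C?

T_out = 5.85 °C

Adiabatic, steady state ⇒ Σ ṁᵢCp,ᵢ(T_out − Tᵢ) = 0
T_out = Σ ṁᵢCp,ᵢTᵢ / Σ ṁᵢCp,ᵢ
      = 8364.5 / 1430.6 = 5.8469 °C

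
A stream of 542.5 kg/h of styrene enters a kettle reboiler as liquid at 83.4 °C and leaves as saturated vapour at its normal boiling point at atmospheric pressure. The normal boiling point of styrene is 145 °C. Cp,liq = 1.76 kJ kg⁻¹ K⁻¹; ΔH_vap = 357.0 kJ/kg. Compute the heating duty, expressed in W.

liquid 83.4→145 °C: 108.42 kJ/kg
vaporisation at 145 °C: 357 kJ/kg
Δh = 108.42 + 357 = 465.42 kJ/kg
Q = ṁ·Δh = 542.5 kg/h × 465.42 kJ/kg = 252490 kJ/h
|Q| = 70.136 kW = 70136 W

Q = 70100 W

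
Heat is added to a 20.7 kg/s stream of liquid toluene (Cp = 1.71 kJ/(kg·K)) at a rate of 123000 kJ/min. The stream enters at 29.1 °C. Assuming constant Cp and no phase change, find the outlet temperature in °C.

T_out = 87.0 °C

Q = 123000 kJ/min = 2050 kJ/s
ΔT = Q/(ṁ·Cp) = 2050/(20.7×1.71) = 57.915 K
T_out = 29.1 + 57.915 = 87.015 °C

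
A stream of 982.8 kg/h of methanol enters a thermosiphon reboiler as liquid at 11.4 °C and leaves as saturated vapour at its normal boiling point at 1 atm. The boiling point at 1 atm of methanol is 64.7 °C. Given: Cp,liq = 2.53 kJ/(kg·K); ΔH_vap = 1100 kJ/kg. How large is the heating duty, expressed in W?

Q = 337000 W

liquid 11.4→64.7 °C: 134.85 kJ/kg
vaporisation at 64.7 °C: 1100 kJ/kg
Δh = 134.85 + 1100 = 1234.8 kJ/kg
Q = ṁ·Δh = 982.8 kg/h × 1234.8 kJ/kg = 1.2136e+06 kJ/h
|Q| = 337.11 kW = 337110 W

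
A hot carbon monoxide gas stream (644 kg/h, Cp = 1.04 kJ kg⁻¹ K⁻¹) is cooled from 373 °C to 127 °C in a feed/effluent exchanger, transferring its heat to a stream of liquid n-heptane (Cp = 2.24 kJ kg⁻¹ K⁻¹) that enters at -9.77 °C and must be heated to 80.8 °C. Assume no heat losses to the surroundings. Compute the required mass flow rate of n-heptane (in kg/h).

ṁ_c = 812 kg/h

Heat released by hot stream: Q = 644 × 1.04 × (373 − 127) = 164760 kJ/h
Energy balance on cold side (adiabatic exchanger): Q = ṁ_c·Cp_c·(T_c,out − T_c,in)
ṁ_c = 164760 / [2.24 × (80.8 − -9.77)] = 812.12 kg/h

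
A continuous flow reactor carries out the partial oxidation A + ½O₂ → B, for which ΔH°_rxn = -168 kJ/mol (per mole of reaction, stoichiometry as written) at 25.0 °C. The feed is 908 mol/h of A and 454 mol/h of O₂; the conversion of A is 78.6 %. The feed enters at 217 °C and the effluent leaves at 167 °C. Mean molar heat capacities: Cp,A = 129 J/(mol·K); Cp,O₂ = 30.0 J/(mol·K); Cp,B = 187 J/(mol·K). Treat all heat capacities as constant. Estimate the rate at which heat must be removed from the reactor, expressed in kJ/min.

Q_out = 2030 kJ/min

Extent of reaction ξ = 0.786 × 908 = 713.69 mol/h
Reaction term: ξ·ΔH°_rxn = 713.69 × -168 = -119900 kJ/h
Sensible, feed 217→25 °C: -25104 kJ/h
Outlet flows (mol/h): A 194.31, O₂ 97.156, B 713.69
Sensible, products 25→167 °C: 22925 kJ/h
Q = ΔH = -122080 kJ/h = -33.911 kW
Heat removed = 2034.7 kJ/min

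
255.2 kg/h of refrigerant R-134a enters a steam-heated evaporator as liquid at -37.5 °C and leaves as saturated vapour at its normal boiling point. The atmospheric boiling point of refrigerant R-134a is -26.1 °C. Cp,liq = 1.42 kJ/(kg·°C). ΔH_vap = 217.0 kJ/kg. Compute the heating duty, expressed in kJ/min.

Q = 992 kJ/min

liquid -37.5→-26.1 °C: 16.188 kJ/kg
vaporisation at -26.1 °C: 217 kJ/kg
Δh = 16.188 + 217 = 233.19 kJ/kg
Q = ṁ·Δh = 255.2 kg/h × 233.19 kJ/kg = 59510 kJ/h
|Q| = 16.53 kW = 991.83 kJ/min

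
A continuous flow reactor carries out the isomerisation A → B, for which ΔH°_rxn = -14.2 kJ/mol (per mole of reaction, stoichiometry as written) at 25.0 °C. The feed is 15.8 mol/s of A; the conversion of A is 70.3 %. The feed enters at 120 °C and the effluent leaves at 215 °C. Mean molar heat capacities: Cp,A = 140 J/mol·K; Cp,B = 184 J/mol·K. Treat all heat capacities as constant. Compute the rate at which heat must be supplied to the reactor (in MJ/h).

Q_in = 523 MJ/h

Extent of reaction ξ = 0.703 × 15.8 = 11.107 mol/s
Reaction term: ξ·ΔH°_rxn = 11.107 × -14.2 = -157.73 kJ/s
Sensible, feed 120→25 °C: -210.14 kJ/s
Outlet flows (mol/s): A 4.6926, B 11.107
Sensible, products 25→215 °C: 513.14 kJ/s
Q = ΔH = 145.27 kJ/s = 145.27 kW
Heat supplied = 522.98 MJ/h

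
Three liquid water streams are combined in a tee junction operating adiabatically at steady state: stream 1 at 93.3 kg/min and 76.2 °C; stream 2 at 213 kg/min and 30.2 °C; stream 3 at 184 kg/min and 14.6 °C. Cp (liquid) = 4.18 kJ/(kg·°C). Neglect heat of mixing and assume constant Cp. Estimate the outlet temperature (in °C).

Energy balance with Q = 0: Σ ṁᵢCp,ᵢ(T_out − Tᵢ) = 0
T_out = Σ ṁᵢCp,ᵢTᵢ / Σ ṁᵢCp,ᵢ
      = 67835 / 2049.5 = 33.099 °C

T_out = 33.1 °C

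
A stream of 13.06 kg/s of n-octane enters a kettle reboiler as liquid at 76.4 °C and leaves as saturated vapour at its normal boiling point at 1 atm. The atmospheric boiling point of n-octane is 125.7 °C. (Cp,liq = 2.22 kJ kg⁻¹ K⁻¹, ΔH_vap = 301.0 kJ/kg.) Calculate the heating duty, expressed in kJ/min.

Q = 322000 kJ/min

liquid 76.4→125.7 °C: 109.45 kJ/kg
vaporisation at 125.7 °C: 301 kJ/kg
Δh = 109.45 + 301 = 410.45 kJ/kg
Q = ṁ·Δh = 13.06 kg/s × 410.45 kJ/kg = 5360.4 kJ/s
|Q| = 5360.4 kW = 321630 kJ/min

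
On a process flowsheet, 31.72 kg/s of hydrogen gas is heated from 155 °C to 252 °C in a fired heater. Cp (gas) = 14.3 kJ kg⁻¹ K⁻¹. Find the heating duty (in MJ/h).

Q = ṁ·Cp·ΔT = 31.72 × 14.3 × (252 − 155) = 43999 kJ/s
Heating duty = 158400 MJ/h

Q = 158000 MJ/h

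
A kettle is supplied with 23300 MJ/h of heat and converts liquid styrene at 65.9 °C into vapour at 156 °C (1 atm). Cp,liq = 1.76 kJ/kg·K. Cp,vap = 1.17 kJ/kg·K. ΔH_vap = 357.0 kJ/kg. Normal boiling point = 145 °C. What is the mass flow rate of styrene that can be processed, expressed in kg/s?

Δh = 1.76×(145−65.9) + 357.0 + 1.17×(156−145) = 509.09 kJ/kg
Q = 23300 MJ/h = 6472.2 kJ/s = 6472.2 kJ/s
ṁ = Q/Δh = 6472.2 / 509.09 = 12.713 kg/s

ṁ = 12.7 kg/s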